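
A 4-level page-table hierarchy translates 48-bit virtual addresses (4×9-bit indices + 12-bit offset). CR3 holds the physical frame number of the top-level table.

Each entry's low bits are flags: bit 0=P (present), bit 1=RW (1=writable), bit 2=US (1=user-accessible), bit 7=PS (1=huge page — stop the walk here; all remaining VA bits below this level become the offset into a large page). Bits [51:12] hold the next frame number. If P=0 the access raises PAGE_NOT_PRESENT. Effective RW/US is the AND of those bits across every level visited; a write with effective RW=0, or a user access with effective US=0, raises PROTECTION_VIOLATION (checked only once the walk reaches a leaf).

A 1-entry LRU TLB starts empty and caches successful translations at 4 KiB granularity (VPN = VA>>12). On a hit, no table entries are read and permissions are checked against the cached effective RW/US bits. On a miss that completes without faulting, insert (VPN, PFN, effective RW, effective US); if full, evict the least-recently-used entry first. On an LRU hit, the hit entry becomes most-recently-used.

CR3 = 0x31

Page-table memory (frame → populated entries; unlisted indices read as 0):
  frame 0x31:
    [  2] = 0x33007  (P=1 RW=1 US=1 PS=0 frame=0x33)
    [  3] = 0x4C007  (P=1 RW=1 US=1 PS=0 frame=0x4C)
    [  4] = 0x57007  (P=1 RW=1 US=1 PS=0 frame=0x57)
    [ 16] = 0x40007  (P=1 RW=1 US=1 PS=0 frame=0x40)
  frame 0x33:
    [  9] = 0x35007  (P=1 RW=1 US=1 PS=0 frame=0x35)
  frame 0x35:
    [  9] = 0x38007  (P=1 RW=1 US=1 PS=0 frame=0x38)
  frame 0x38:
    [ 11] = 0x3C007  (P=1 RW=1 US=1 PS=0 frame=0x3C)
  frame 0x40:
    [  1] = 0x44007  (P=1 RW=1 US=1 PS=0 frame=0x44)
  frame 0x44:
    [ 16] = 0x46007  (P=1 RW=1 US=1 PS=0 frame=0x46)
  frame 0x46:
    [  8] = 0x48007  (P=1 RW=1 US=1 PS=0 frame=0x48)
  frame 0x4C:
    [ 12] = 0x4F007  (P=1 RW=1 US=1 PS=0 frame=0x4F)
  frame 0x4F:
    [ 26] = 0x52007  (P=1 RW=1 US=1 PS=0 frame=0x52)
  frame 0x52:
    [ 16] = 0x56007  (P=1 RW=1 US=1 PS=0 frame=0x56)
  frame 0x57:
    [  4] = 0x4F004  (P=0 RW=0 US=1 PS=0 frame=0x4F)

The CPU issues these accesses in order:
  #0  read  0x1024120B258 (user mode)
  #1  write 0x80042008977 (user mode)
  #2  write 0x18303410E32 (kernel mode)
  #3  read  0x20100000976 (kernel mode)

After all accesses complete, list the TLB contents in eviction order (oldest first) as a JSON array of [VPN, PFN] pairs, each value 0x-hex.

Per-access translation:
#0 VA=0x1024120B258 (r,user):
  L0 @0x31[2] → 0x33007  P=1,RW=1,US=1,PS=0
  L1 @0x33[9] → 0x35007  P=1,RW=1,US=1,PS=0
  L2 @0x35[9] → 0x38007  P=1,RW=1,US=1,PS=0
  L3 @0x38[11] → 0x3C007  P=1,RW=1,US=1,PS=0
  → PA=0x3C258  (4 entries read)
#1 VA=0x80042008977 (w,user):
  L0 @0x31[16] → 0x40007  P=1,RW=1,US=1,PS=0
  L1 @0x40[1] → 0x44007  P=1,RW=1,US=1,PS=0
  L2 @0x44[16] → 0x46007  P=1,RW=1,US=1,PS=0
  L3 @0x46[8] → 0x48007  P=1,RW=1,US=1,PS=0
  → PA=0x48977  (4 entries read)
#2 VA=0x18303410E32 (w,kernel):
  L0 @0x31[3] → 0x4C007  P=1,RW=1,US=1,PS=0
  L1 @0x4C[12] → 0x4F007  P=1,RW=1,US=1,PS=0
  L2 @0x4F[26] → 0x52007  P=1,RW=1,US=1,PS=0
  L3 @0x52[16] → 0x56007  P=1,RW=1,US=1,PS=0
  → PA=0x56E32  (4 entries read)
#3 VA=0x20100000976 (r,kernel):
  L0 @0x31[4] → 0x57007  P=1,RW=1,US=1,PS=0
  L1 @0x57[4] → 0x4F004  P=0,RW=0,US=1,PS=0
  ⇒ fault: PAGE_NOT_PRESENT  — 2 lookups

TLB: [["0x18303410", "0x56"]]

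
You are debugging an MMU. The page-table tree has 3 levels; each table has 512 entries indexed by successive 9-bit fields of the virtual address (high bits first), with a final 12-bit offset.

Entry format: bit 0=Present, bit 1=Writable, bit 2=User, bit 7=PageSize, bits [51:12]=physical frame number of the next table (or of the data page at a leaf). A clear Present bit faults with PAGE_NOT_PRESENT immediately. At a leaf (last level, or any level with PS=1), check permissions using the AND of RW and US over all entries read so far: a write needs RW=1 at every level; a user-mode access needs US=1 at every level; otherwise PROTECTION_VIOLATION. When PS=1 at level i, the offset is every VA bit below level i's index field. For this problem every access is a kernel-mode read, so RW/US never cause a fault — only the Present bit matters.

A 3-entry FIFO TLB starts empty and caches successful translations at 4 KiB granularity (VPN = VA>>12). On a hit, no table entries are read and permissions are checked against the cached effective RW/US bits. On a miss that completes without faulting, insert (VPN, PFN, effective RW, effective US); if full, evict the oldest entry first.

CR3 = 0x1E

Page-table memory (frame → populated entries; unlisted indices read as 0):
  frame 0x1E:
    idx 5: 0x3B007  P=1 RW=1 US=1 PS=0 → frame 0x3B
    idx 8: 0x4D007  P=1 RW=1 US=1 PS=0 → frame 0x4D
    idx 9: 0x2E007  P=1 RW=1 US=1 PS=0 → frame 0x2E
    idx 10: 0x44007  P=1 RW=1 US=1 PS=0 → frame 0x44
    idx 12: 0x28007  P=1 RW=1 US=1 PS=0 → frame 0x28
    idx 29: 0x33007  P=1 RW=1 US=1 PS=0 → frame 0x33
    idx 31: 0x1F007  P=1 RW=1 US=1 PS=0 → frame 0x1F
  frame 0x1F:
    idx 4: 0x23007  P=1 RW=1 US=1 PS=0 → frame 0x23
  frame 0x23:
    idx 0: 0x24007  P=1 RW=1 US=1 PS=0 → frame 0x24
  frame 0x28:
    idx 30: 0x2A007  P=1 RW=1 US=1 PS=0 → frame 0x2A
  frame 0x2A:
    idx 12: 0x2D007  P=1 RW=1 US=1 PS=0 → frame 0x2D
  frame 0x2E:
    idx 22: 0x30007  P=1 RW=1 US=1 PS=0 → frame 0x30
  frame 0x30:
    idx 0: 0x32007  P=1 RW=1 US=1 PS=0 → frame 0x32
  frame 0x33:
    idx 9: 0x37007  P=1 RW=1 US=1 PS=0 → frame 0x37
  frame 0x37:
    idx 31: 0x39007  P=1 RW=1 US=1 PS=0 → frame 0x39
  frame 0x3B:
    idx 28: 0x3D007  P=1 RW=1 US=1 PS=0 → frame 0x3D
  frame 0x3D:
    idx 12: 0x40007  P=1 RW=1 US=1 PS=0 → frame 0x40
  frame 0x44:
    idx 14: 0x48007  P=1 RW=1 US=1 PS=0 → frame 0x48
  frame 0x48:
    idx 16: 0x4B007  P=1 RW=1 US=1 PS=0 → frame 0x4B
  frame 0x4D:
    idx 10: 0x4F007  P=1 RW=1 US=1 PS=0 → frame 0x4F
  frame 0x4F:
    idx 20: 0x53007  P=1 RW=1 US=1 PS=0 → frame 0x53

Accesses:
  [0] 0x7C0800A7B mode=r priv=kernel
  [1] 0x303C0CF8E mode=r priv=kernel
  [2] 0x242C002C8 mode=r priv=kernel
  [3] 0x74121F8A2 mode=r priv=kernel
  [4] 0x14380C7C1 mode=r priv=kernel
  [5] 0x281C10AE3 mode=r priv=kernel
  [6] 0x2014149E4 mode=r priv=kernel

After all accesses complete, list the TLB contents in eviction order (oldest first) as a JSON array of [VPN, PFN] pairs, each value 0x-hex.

Walk each access:
#0 VA=0x7C0800A7B (r,kernel):
  L0 @0x1E[31] → 0x1F007  P=1,RW=1,US=1,PS=0
  L1 @0x1F[4] → 0x23007  P=1,RW=1,US=1,PS=0
  L2 @0x23[0] → 0x24007  P=1,RW=1,US=1,PS=0
  ⇒ phys 0x24A7B  [3 reads]
#1 VA=0x303C0CF8E (r,kernel):
  L0 @0x1E[12] → 0x28007  P=1,RW=1,US=1,PS=0
  L1 @0x28[30] → 0x2A007  P=1,RW=1,US=1,PS=0
  L2 @0x2A[12] → 0x2D007  P=1,RW=1,US=1,PS=0
  ⇒ phys 0x2DF8E  [3 reads]
#2 VA=0x242C002C8 (r,kernel):
  L0 @0x1E[9] → 0x2E007  P=1,RW=1,US=1,PS=0
  L1 @0x2E[22] → 0x30007  P=1,RW=1,US=1,PS=0
  L2 @0x30[0] → 0x32007  P=1,RW=1,US=1,PS=0
  ⇒ phys 0x322C8  [3 reads]
#3 VA=0x74121F8A2 (r,kernel):
  L0 @0x1E[29] → 0x33007  P=1,RW=1,US=1,PS=0
  L1 @0x33[9] → 0x37007  P=1,RW=1,US=1,PS=0
  L2 @0x37[31] → 0x39007  P=1,RW=1,US=1,PS=0
  ⇒ phys 0x398A2  [3 reads]
#4 VA=0x14380C7C1 (r,kernel):
  L0 @0x1E[5] → 0x3B007  P=1,RW=1,US=1,PS=0
  L1 @0x3B[28] → 0x3D007  P=1,RW=1,US=1,PS=0
  L2 @0x3D[12] → 0x40007  P=1,RW=1,US=1,PS=0
  ⇒ phys 0x407C1  [3 reads]
#5 VA=0x281C10AE3 (r,kernel):
  L0 @0x1E[10] → 0x44007  P=1,RW=1,US=1,PS=0
  L1 @0x44[14] → 0x48007  P=1,RW=1,US=1,PS=0
  L2 @0x48[16] → 0x4B007  P=1,RW=1,US=1,PS=0
  ⇒ phys 0x4BAE3  [3 reads]
#6 VA=0x2014149E4 (r,kernel):
  L0 @0x1E[8] → 0x4D007  P=1,RW=1,US=1,PS=0
  L1 @0x4D[10] → 0x4F007  P=1,RW=1,US=1,PS=0
  L2 @0x4F[20] → 0x53007  P=1,RW=1,US=1,PS=0
  ⇒ phys 0x539E4  [3 reads]

TLB: [["0x14380C", "0x40"], ["0x281C10", "0x4B"], ["0x201414", "0x53"]]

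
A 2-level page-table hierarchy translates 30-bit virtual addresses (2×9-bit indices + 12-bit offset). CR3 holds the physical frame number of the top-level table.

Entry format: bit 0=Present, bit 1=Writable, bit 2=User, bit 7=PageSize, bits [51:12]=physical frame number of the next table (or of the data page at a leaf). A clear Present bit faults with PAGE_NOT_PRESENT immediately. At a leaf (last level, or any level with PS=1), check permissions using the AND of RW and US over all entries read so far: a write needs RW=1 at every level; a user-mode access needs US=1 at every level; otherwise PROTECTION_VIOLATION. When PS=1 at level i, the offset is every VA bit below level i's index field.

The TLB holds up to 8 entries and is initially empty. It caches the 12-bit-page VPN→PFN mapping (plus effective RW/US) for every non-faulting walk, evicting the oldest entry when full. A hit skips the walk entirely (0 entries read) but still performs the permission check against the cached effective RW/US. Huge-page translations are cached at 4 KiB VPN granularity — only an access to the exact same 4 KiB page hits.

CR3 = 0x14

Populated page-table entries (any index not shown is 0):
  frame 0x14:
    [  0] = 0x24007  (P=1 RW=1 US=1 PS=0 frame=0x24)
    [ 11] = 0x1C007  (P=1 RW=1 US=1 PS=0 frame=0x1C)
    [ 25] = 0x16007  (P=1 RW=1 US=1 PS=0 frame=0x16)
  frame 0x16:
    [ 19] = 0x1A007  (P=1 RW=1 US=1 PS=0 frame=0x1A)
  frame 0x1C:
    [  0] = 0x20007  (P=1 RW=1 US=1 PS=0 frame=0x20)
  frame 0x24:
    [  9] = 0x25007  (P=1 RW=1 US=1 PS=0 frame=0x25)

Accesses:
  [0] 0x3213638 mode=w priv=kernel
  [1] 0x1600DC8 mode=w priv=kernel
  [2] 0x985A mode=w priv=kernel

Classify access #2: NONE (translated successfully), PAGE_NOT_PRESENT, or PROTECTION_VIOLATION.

Per-access translation:
#0 VA=0x3213638 (w,kernel):
  L0: frame=0x14 idx=25 entry=0x16007 [P=1 RW=1 US=1 PS=0]
  L1: frame=0x16 idx=19 entry=0x1A007 [P=1 RW=1 US=1 PS=0]
  ⇒ phys 0x1A638  [2 reads]
#1 VA=0x1600DC8 (w,kernel):
  L0: frame=0x14 idx=11 entry=0x1C007 [P=1 RW=1 US=1 PS=0]
  L1: frame=0x1C idx=0 entry=0x20007 [P=1 RW=1 US=1 PS=0]
  ⇒ phys 0x20DC8  [2 reads]
#2 VA=0x985A (w,kernel):
  L0: frame=0x14 idx=0 entry=0x24007 [P=1 RW=1 US=1 PS=0]
  L1: frame=0x24 idx=9 entry=0x25007 [P=1 RW=1 US=1 PS=0]
  ⇒ phys 0x2585A  [2 reads]

Access #2 fault: NONE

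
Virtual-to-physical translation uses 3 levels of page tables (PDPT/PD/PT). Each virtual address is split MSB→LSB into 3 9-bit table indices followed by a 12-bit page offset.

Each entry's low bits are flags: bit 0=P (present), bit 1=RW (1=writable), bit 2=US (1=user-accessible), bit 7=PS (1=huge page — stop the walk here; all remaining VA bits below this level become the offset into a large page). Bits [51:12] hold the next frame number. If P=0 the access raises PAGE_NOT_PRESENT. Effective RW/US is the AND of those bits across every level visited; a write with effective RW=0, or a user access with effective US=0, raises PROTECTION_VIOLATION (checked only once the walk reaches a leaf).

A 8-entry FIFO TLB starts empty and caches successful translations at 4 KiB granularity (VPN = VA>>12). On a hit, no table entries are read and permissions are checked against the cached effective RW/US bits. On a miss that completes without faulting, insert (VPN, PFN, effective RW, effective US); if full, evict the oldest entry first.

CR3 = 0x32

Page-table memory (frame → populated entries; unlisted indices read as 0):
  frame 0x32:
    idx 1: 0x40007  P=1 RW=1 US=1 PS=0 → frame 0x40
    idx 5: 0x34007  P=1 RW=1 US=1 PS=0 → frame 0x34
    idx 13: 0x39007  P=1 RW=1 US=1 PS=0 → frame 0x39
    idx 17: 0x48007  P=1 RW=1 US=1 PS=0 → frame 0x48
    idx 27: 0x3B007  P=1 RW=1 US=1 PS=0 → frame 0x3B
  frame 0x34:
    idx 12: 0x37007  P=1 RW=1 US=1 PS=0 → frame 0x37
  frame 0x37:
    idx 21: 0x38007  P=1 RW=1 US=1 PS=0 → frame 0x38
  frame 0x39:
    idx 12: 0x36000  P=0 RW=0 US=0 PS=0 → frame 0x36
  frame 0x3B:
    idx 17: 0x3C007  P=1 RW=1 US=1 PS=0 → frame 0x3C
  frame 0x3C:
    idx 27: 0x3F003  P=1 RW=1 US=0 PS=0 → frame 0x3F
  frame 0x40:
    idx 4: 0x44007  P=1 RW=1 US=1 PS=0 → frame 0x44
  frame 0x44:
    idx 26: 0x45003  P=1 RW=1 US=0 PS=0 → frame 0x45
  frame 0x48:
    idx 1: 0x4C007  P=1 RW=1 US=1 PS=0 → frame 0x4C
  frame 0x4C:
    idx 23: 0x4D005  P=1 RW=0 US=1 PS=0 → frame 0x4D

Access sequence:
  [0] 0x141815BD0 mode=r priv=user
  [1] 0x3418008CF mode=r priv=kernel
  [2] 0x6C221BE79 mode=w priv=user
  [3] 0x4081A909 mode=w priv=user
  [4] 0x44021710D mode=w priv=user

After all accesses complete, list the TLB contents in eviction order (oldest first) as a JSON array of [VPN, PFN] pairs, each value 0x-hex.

Walk each access:
#0 VA=0x141815BD0 (r,user):
  [0] read 0x32 idx=5: raw=0x34007 flags P=1 W=1 U=1 S=0
  [1] read 0x34 idx=12: raw=0x37007 flags P=1 W=1 U=1 S=0
  [2] read 0x37 idx=21: raw=0x38007 flags P=1 W=1 U=1 S=0
  → PA=0x38BD0  (3 entries read)
#1 VA=0x3418008CF (r,kernel):
  [0] read 0x32 idx=13: raw=0x39007 flags P=1 W=1 U=1 S=0
  [1] read 0x39 idx=12: raw=0x36000 flags P=0 W=0 U=0 S=0
  → PAGE_NOT_PRESENT  (2 entries read)
#2 VA=0x6C221BE79 (w,user):
  [0] read 0x32 idx=27: raw=0x3B007 flags P=1 W=1 U=1 S=0
  [1] read 0x3B idx=17: raw=0x3C007 flags P=1 W=1 U=1 S=0
  [2] read 0x3C idx=27: raw=0x3F003 flags P=1 W=1 U=0 S=0
  → PROTECTION_VIOLATION  (3 entries read)
#3 VA=0x4081A909 (w,user):
  [0] read 0x32 idx=1: raw=0x40007 flags P=1 W=1 U=1 S=0
  [1] read 0x40 idx=4: raw=0x44007 flags P=1 W=1 U=1 S=0
  [2] read 0x44 idx=26: raw=0x45003 flags P=1 W=1 U=0 S=0
  → PROTECTION_VIOLATION  (3 entries read)
#4 VA=0x44021710D (w,user):
  [0] read 0x32 idx=17: raw=0x48007 flags P=1 W=1 U=1 S=0
  [1] read 0x48 idx=1: raw=0x4C007 flags P=1 W=1 U=1 S=0
  [2] read 0x4C idx=23: raw=0x4D005 flags P=1 W=0 U=1 S=0
  → PROTECTION_VIOLATION  (3 entries read)

TLB: [["0x141815", "0x38"]]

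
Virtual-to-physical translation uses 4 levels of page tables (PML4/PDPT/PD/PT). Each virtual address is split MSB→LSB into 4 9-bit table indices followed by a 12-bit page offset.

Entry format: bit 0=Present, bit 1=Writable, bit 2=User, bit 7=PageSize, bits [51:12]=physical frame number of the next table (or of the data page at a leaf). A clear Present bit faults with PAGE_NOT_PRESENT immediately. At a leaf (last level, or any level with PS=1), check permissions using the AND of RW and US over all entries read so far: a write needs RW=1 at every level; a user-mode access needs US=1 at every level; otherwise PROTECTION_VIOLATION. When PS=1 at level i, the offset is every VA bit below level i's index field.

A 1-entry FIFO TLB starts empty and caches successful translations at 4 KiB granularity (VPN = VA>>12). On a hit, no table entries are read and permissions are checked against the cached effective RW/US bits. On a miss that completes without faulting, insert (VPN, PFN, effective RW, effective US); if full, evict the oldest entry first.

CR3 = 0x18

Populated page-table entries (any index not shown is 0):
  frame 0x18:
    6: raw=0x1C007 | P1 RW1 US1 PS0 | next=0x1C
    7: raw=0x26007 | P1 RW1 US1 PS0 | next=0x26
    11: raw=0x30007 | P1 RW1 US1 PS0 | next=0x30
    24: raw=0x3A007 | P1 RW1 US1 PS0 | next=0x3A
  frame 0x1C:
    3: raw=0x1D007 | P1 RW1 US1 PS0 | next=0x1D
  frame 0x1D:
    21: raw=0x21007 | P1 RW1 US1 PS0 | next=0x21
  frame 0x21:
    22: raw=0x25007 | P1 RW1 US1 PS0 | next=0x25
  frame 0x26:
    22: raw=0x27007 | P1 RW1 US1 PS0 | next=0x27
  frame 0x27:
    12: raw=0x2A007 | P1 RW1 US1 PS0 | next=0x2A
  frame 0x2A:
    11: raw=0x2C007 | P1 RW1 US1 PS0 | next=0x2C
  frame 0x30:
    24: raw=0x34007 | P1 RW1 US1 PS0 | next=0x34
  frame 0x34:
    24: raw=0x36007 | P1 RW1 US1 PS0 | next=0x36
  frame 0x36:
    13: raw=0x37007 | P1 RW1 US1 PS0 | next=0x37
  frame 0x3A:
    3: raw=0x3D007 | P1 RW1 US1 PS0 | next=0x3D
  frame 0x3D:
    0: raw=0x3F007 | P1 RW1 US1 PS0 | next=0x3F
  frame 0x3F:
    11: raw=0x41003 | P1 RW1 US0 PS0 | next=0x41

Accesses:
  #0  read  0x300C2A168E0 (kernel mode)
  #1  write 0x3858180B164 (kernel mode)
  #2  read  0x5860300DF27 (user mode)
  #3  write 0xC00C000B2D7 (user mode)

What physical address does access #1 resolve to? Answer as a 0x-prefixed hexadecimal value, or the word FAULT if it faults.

Walk each access:
#0 VA=0x300C2A168E0 (r,kernel):
  L0: frame=0x18 idx=6 entry=0x1C007 [P=1 RW=1 US=1 PS=0]
  L1: frame=0x1C idx=3 entry=0x1D007 [P=1 RW=1 US=1 PS=0]
  L2: frame=0x1D idx=21 entry=0x21007 [P=1 RW=1 US=1 PS=0]
  L3: frame=0x21 idx=22 entry=0x25007 [P=1 RW=1 US=1 PS=0]
  ✓ 0x258E0  — 4 lookups
#1 VA=0x3858180B164 (w,kernel):
  L0: frame=0x18 idx=7 entry=0x26007 [P=1 RW=1 US=1 PS=0]
  L1: frame=0x26 idx=22 entry=0x27007 [P=1 RW=1 US=1 PS=0]
  L2: frame=0x27 idx=12 entry=0x2A007 [P=1 RW=1 US=1 PS=0]
  L3: frame=0x2A idx=11 entry=0x2C007 [P=1 RW=1 US=1 PS=0]
  ✓ 0x2C164  — 4 lookups
#2 VA=0x5860300DF27 (r,user):
  L0: frame=0x18 idx=11 entry=0x30007 [P=1 RW=1 US=1 PS=0]
  L1: frame=0x30 idx=24 entry=0x34007 [P=1 RW=1 US=1 PS=0]
  L2: frame=0x34 idx=24 entry=0x36007 [P=1 RW=1 US=1 PS=0]
  L3: frame=0x36 idx=13 entry=0x37007 [P=1 RW=1 US=1 PS=0]
  ✓ 0x37F27  — 4 lookups
#3 VA=0xC00C000B2D7 (w,user):
  L0: frame=0x18 idx=24 entry=0x3A007 [P=1 RW=1 US=1 PS=0]
  L1: frame=0x3A idx=3 entry=0x3D007 [P=1 RW=1 US=1 PS=0]
  L2: frame=0x3D idx=0 entry=0x3F007 [P=1 RW=1 US=1 PS=0]
  L3: frame=0x3F idx=11 entry=0x41003 [P=1 RW=1 US=0 PS=0]
  ✗ PROTECTION_VIOLATION  [4 reads]

Access #1 PA: 0x2C164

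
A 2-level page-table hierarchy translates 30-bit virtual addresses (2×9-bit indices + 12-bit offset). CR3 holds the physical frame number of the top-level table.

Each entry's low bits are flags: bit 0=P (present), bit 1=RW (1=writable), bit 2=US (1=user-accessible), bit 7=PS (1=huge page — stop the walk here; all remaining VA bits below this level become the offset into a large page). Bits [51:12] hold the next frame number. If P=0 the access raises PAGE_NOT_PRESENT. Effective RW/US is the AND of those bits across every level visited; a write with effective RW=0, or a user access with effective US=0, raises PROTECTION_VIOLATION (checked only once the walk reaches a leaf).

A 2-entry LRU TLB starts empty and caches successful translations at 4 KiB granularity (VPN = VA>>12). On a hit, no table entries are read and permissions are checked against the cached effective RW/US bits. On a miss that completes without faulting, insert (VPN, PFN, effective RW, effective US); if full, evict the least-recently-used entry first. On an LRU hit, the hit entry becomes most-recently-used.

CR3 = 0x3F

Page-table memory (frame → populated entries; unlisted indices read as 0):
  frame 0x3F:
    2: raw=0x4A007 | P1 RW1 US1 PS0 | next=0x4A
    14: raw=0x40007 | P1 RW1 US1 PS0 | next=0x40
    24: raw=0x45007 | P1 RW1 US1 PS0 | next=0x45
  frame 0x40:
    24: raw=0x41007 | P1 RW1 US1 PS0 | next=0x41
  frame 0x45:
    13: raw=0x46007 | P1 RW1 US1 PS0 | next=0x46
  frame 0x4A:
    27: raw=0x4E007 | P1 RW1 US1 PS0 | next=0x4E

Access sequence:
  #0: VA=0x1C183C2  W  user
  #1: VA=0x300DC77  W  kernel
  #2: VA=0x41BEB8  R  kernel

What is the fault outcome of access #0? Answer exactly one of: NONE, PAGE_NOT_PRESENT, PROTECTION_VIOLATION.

Trace:
#0 VA=0x1C183C2 (w,user):
  L0: frame=0x3F idx=14 entry=0x40007 [P=1 RW=1 US=1 PS=0]
  L1: frame=0x40 idx=24 entry=0x41007 [P=1 RW=1 US=1 PS=0]
  ⇒ phys 0x413C2  [2 reads]
#1 VA=0x300DC77 (w,kernel):
  L0: frame=0x3F idx=24 entry=0x45007 [P=1 RW=1 US=1 PS=0]
  L1: frame=0x45 idx=13 entry=0x46007 [P=1 RW=1 US=1 PS=0]
  ⇒ phys 0x46C77  [2 reads]
#2 VA=0x41BEB8 (r,kernel):
  L0: frame=0x3F idx=2 entry=0x4A007 [P=1 RW=1 US=1 PS=0]
  L1: frame=0x4A idx=27 entry=0x4E007 [P=1 RW=1 US=1 PS=0]
  ⇒ phys 0x4EEB8  [2 reads]

Access #0 fault: NONE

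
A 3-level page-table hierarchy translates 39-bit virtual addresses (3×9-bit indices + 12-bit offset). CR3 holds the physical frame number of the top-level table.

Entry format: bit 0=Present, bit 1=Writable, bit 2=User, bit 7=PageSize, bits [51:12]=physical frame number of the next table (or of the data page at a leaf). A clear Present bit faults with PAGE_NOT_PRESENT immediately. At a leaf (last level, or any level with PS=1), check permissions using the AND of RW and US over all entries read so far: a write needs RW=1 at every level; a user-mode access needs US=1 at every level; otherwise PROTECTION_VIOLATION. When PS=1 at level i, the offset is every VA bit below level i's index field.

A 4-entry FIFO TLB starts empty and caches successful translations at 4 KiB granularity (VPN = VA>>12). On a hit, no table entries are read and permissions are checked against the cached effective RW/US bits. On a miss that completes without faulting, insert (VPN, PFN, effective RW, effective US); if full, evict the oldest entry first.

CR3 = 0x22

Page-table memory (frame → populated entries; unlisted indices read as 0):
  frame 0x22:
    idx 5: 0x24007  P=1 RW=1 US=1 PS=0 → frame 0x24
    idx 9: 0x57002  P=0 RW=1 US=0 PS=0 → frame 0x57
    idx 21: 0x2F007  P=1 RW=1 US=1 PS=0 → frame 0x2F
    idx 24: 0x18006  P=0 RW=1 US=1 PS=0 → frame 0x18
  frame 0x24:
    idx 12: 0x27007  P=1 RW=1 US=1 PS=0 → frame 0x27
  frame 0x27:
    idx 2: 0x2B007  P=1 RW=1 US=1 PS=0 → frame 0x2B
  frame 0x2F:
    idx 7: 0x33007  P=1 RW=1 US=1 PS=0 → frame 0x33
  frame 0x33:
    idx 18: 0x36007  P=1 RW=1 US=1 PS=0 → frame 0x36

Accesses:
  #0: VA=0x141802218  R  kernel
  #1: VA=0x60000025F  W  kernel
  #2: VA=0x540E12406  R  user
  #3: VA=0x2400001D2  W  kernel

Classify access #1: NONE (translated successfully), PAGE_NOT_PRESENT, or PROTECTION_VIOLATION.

Trace:
#0 VA=0x141802218 (r,kernel):
  L0: frame=0x22 idx=5 entry=0x24007 [P=1 RW=1 US=1 PS=0]
  L1: frame=0x24 idx=12 entry=0x27007 [P=1 RW=1 US=1 PS=0]
  L2: frame=0x27 idx=2 entry=0x2B007 [P=1 RW=1 US=1 PS=0]
  ⇒ phys 0x2B218  [3 reads]
#1 VA=0x60000025F (w,kernel):
  L0: frame=0x22 idx=24 entry=0x18006 [P=0 RW=1 US=1 PS=0]
  ⇒ fault: PAGE_NOT_PRESENT  — 1 lookups
#2 VA=0x540E12406 (r,user):
  L0: frame=0x22 idx=21 entry=0x2F007 [P=1 RW=1 US=1 PS=0]
  L1: frame=0x2F idx=7 entry=0x33007 [P=1 RW=1 US=1 PS=0]
  L2: frame=0x33 idx=18 entry=0x36007 [P=1 RW=1 US=1 PS=0]
  ⇒ phys 0x36406  [3 reads]
#3 VA=0x2400001D2 (w,kernel):
  L0: frame=0x22 idx=9 entry=0x57002 [P=0 RW=1 US=0 PS=0]
  ⇒ fault: PAGE_NOT_PRESENT  — 1 lookups

Access #1 fault: PAGE_NOT_PRESENT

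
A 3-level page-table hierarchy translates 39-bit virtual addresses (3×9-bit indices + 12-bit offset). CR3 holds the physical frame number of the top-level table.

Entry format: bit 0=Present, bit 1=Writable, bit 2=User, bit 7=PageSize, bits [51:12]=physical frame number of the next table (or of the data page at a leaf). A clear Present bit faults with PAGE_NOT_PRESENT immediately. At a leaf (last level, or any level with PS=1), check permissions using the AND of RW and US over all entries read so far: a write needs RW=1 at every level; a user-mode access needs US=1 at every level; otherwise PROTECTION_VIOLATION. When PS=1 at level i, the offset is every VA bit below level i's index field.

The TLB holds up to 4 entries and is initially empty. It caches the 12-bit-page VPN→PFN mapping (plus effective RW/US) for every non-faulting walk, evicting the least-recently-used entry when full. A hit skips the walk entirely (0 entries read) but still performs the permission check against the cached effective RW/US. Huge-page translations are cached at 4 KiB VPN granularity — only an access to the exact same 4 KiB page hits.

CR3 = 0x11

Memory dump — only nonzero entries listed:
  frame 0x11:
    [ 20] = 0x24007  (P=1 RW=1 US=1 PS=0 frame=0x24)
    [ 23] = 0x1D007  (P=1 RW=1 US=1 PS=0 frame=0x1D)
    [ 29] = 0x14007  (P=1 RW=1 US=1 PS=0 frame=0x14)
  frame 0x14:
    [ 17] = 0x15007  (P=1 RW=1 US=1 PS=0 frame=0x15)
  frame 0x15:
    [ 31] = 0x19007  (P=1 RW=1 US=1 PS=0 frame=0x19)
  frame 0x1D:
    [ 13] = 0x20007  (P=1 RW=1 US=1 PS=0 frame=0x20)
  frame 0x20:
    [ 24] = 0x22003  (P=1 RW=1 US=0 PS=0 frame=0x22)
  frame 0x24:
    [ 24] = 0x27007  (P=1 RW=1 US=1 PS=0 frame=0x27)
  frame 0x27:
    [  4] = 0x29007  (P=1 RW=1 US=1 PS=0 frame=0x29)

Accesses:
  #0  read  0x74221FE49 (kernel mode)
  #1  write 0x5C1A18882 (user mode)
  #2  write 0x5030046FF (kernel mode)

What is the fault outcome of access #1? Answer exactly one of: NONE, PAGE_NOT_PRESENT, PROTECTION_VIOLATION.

Trace:
#0 VA=0x74221FE49 (r,kernel):
  L0: frame=0x11 idx=29 entry=0x14007 [P=1 RW=1 US=1 PS=0]
  L1: frame=0x14 idx=17 entry=0x15007 [P=1 RW=1 US=1 PS=0]
  L2: frame=0x15 idx=31 entry=0x19007 [P=1 RW=1 US=1 PS=0]
  ⇒ phys 0x19E49  [3 reads]
#1 VA=0x5C1A18882 (w,user):
  L0: frame=0x11 idx=23 entry=0x1D007 [P=1 RW=1 US=1 PS=0]
  L1: frame=0x1D idx=13 entry=0x20007 [P=1 RW=1 US=1 PS=0]
  L2: frame=0x20 idx=24 entry=0x22003 [P=1 RW=1 US=0 PS=0]
  ✗ PROTECTION_VIOLATION  [3 reads]
#2 VA=0x5030046FF (w,kernel):
  L0: frame=0x11 idx=20 entry=0x24007 [P=1 RW=1 US=1 PS=0]
  L1: frame=0x24 idx=24 entry=0x27007 [P=1 RW=1 US=1 PS=0]
  L2: frame=0x27 idx=4 entry=0x29007 [P=1 RW=1 US=1 PS=0]
  ⇒ phys 0x296FF  [3 reads]

Access #1 fault: PROTECTION_VIOLATION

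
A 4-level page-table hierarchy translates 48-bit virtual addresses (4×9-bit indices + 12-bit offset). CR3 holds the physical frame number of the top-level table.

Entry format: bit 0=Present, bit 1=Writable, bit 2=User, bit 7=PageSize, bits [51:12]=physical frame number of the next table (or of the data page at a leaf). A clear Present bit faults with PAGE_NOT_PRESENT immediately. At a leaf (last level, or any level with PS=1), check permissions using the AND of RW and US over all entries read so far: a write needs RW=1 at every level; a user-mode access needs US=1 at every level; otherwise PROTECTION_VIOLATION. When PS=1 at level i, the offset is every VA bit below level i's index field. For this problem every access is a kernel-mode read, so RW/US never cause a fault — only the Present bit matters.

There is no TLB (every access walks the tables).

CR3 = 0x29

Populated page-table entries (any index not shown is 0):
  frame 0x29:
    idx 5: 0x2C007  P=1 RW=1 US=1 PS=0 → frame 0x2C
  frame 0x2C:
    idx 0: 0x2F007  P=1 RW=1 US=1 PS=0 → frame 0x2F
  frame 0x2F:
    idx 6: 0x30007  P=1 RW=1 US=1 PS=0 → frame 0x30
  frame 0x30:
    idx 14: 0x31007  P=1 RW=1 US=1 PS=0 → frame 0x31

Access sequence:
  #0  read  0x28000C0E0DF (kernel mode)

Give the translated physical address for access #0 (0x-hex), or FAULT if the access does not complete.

Per-access translation:
#0 VA=0x28000C0E0DF (r,kernel):
  lvl0: tbl 0x29, slot 5 ⇒ 0x2C007 (P1/RW1/US1/PS0)
  lvl1: tbl 0x2C, slot 0 ⇒ 0x2F007 (P1/RW1/US1/PS0)
  lvl2: tbl 0x2F, slot 6 ⇒ 0x30007 (P1/RW1/US1/PS0)
  lvl3: tbl 0x30, slot 14 ⇒ 0x31007 (P1/RW1/US1/PS0)
  ✓ 0x310DF  — 4 lookups

Access #0 PA: 0x310DF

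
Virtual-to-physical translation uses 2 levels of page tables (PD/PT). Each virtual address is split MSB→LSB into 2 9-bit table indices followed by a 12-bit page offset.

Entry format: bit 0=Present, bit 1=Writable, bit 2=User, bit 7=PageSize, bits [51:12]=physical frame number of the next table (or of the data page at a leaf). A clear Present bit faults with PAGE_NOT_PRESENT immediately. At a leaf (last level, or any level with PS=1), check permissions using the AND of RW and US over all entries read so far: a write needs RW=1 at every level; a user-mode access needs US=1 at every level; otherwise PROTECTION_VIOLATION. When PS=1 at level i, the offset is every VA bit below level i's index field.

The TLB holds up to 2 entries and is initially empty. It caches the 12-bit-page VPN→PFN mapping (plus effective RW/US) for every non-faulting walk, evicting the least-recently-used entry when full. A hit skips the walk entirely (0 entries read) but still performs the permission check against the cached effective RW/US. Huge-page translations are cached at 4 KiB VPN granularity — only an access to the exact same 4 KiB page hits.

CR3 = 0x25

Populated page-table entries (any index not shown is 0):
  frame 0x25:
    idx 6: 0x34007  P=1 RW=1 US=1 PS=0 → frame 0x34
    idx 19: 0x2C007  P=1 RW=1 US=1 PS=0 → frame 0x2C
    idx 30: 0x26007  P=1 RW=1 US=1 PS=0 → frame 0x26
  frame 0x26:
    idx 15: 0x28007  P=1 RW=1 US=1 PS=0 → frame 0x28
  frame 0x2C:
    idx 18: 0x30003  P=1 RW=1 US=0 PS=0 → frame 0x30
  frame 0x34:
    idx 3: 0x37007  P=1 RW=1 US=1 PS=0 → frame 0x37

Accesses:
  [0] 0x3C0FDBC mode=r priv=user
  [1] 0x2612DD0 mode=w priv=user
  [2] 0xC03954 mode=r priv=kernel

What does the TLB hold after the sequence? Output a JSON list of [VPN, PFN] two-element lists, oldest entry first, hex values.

Per-access translation:
#0 VA=0x3C0FDBC (r,user):
  L0 @0x25[30] → 0x26007  P=1,RW=1,US=1,PS=0
  L1 @0x26[15] → 0x28007  P=1,RW=1,US=1,PS=0
  → PA=0x28DBC  (2 entries read)
#1 VA=0x2612DD0 (w,user):
  L0 @0x25[19] → 0x2C007  P=1,RW=1,US=1,PS=0
  L1 @0x2C[18] → 0x30003  P=1,RW=1,US=0,PS=0
  ✗ PROTECTION_VIOLATION  [2 reads]
#2 VA=0xC03954 (r,kernel):
  L0 @0x25[6] → 0x34007  P=1,RW=1,US=1,PS=0
  L1 @0x34[3] → 0x37007  P=1,RW=1,US=1,PS=0
  → PA=0x37954  (2 entries read)

TLB: [["0x3C0F", "0x28"], ["0xC03", "0x37"]]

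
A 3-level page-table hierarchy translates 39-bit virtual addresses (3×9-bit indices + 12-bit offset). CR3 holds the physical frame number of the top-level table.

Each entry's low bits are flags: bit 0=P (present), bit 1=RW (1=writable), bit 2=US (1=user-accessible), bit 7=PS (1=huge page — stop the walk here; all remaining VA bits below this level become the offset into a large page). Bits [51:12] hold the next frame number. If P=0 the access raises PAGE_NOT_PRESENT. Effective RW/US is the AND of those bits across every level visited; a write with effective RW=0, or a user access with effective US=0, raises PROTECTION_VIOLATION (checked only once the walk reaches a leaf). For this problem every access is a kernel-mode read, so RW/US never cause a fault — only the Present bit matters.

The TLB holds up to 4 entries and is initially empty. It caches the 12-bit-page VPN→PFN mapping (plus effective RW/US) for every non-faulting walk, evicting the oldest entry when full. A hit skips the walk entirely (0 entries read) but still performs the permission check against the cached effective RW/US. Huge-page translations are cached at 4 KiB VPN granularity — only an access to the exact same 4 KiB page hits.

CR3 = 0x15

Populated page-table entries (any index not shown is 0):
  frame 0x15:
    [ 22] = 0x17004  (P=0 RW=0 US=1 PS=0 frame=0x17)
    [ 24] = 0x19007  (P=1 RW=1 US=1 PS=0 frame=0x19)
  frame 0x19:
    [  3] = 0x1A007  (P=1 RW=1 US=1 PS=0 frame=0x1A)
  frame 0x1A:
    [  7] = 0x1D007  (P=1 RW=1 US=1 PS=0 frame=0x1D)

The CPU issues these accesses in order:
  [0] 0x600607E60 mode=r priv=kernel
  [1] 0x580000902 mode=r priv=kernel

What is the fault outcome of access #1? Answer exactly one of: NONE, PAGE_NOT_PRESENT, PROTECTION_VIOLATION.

Trace:
#0 VA=0x600607E60 (r,kernel):
  lvl0: tbl 0x15, slot 24 ⇒ 0x19007 (P1/RW1/US1/PS0)
  lvl1: tbl 0x19, slot 3 ⇒ 0x1A007 (P1/RW1/US1/PS0)
  lvl2: tbl 0x1A, slot 7 ⇒ 0x1D007 (P1/RW1/US1/PS0)
  → PA=0x1DE60  (3 entries read)
#1 VA=0x580000902 (r,kernel):
  lvl0: tbl 0x15, slot 22 ⇒ 0x17004 (P0/RW0/US1/PS0)
  ⇒ fault: PAGE_NOT_PRESENT  — 1 lookups

Access #1 fault: PAGE_NOT_PRESENT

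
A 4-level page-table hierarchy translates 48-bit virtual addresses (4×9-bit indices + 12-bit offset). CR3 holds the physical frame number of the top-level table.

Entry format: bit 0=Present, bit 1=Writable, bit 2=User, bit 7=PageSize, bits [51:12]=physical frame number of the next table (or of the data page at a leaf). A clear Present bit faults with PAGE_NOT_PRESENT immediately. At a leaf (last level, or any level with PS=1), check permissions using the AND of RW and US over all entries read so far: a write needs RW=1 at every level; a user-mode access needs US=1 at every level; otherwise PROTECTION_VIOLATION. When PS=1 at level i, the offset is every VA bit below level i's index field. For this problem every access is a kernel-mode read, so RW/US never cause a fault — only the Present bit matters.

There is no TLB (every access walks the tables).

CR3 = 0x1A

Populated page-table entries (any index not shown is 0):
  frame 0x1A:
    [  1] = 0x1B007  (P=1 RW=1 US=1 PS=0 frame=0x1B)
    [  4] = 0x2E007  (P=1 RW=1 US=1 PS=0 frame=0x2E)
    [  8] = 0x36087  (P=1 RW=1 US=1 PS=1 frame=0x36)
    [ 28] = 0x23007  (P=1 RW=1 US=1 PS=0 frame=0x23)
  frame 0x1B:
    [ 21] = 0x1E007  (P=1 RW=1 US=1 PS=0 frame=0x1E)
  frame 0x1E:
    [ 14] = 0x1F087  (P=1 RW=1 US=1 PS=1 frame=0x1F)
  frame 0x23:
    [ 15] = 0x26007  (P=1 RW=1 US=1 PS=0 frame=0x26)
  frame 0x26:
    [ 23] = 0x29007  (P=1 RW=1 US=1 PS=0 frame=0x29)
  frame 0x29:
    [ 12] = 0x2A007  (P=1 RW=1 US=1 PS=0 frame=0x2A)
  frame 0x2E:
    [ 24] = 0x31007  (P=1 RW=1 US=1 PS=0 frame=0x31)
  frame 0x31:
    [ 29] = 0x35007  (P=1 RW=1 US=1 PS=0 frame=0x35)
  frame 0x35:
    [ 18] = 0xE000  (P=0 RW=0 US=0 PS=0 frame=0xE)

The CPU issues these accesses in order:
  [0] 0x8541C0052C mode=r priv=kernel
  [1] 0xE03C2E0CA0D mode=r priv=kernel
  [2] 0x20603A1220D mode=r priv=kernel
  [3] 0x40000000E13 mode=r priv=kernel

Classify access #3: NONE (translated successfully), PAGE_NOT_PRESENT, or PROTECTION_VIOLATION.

Per-access translation:
#0 VA=0x8541C0052C (r,kernel):
  [0] read 0x1A idx=1: raw=0x1B007 flags P=1 W=1 U=1 S=0
  [1] read 0x1B idx=21: raw=0x1E007 flags P=1 W=1 U=1 S=0
  [2] read 0x1E idx=14: raw=0x1F087 flags P=1 W=1 U=1 S=1
  ⇒ phys 0x1F52C (huge @L2)  [3 reads]
#1 VA=0xE03C2E0CA0D (r,kernel):
  [0] read 0x1A idx=28: raw=0x23007 flags P=1 W=1 U=1 S=0
  [1] read 0x23 idx=15: raw=0x26007 flags P=1 W=1 U=1 S=0
  [2] read 0x26 idx=23: raw=0x29007 flags P=1 W=1 U=1 S=0
  [3] read 0x29 idx=12: raw=0x2A007 flags P=1 W=1 U=1 S=0
  ⇒ phys 0x2AA0D  [4 reads]
#2 VA=0x20603A1220D (r,kernel):
  [0] read 0x1A idx=4: raw=0x2E007 flags P=1 W=1 U=1 S=0
  [1] read 0x2E idx=24: raw=0x31007 flags P=1 W=1 U=1 S=0
  [2] read 0x31 idx=29: raw=0x35007 flags P=1 W=1 U=1 S=0
  [3] read 0x35 idx=18: raw=0xE000 flags P=0 W=0 U=0 S=0
  → PAGE_NOT_PRESENT  (4 entries read)
#3 VA=0x40000000E13 (r,kernel):
  [0] read 0x1A idx=8: raw=0x36087 flags P=1 W=1 U=1 S=1
  ⇒ phys 0x36E13 (huge @L0)  [1 reads]

Access #3 fault: NONE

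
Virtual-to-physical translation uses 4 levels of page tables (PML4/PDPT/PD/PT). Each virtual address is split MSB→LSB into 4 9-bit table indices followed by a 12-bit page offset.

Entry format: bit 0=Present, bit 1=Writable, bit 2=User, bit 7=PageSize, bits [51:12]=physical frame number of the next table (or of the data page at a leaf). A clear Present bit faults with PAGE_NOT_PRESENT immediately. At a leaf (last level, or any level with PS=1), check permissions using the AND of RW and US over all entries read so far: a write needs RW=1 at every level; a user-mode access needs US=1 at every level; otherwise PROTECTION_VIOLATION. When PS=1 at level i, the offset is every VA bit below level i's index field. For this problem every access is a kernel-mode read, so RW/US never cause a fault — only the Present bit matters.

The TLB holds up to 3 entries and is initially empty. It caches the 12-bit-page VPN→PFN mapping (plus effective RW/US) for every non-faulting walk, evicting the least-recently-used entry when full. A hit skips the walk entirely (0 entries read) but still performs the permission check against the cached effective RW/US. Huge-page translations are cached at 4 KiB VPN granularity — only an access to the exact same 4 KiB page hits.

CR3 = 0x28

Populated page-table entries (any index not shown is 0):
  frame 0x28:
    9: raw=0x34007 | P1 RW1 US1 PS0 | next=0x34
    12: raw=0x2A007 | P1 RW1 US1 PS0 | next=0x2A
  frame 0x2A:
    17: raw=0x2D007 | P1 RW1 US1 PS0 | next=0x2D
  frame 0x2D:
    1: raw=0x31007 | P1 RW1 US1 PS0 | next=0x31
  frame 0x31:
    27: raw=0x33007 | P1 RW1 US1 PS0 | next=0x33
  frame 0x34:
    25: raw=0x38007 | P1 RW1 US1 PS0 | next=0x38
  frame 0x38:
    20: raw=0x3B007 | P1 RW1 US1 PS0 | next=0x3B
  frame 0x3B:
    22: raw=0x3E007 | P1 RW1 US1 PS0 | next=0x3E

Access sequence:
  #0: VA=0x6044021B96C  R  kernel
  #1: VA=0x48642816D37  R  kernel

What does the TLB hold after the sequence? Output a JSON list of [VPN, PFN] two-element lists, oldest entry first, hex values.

Walk each access:
#0 VA=0x6044021B96C (r,kernel):
  lvl0: tbl 0x28, slot 12 ⇒ 0x2A007 (P1/RW1/US1/PS0)
  lvl1: tbl 0x2A, slot 17 ⇒ 0x2D007 (P1/RW1/US1/PS0)
  lvl2: tbl 0x2D, slot 1 ⇒ 0x31007 (P1/RW1/US1/PS0)
  lvl3: tbl 0x31, slot 27 ⇒ 0x33007 (P1/RW1/US1/PS0)
  ✓ 0x3396C  — 4 lookups
#1 VA=0x48642816D37 (r,kernel):
  lvl0: tbl 0x28, slot 9 ⇒ 0x34007 (P1/RW1/US1/PS0)
  lvl1: tbl 0x34, slot 25 ⇒ 0x38007 (P1/RW1/US1/PS0)
  lvl2: tbl 0x38, slot 20 ⇒ 0x3B007 (P1/RW1/US1/PS0)
  lvl3: tbl 0x3B, slot 22 ⇒ 0x3E007 (P1/RW1/US1/PS0)
  ✓ 0x3ED37  — 4 lookups

TLB: [["0x6044021B", "0x33"], ["0x48642816", "0x3E"]]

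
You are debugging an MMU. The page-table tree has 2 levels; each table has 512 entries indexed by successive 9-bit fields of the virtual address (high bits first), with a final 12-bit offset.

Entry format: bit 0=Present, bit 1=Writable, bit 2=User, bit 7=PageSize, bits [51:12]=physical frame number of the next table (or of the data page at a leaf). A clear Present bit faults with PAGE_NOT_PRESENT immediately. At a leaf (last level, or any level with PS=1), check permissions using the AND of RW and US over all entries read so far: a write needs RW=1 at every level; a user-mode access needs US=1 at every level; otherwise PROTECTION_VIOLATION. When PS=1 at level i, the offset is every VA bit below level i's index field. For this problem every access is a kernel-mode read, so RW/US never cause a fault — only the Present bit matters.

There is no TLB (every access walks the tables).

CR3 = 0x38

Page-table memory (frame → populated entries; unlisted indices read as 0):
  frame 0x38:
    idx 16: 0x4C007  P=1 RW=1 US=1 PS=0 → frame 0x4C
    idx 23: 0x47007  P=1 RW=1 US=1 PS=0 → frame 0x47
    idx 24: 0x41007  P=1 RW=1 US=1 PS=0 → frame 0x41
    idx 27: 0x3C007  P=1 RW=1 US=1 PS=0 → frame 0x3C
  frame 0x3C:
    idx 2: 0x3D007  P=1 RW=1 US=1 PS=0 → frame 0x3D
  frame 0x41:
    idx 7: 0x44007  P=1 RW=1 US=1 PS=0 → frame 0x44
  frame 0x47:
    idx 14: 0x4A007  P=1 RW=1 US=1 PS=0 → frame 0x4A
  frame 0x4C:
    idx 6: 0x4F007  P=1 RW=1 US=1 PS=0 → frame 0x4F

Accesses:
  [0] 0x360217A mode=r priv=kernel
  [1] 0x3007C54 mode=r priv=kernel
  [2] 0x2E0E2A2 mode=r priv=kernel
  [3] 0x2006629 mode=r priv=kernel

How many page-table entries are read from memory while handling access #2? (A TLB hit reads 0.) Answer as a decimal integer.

Per-access translation:
#0 VA=0x360217A (r,kernel):
  lvl0: tbl 0x38, slot 27 ⇒ 0x3C007 (P1/RW1/US1/PS0)
  lvl1: tbl 0x3C, slot 2 ⇒ 0x3D007 (P1/RW1/US1/PS0)
  ✓ 0x3D17A  — 2 lookups
#1 VA=0x3007C54 (r,kernel):
  lvl0: tbl 0x38, slot 24 ⇒ 0x41007 (P1/RW1/US1/PS0)
  lvl1: tbl 0x41, slot 7 ⇒ 0x44007 (P1/RW1/US1/PS0)
  ✓ 0x44C54  — 2 lookups
#2 VA=0x2E0E2A2 (r,kernel):
  lvl0: tbl 0x38, slot 23 ⇒ 0x47007 (P1/RW1/US1/PS0)
  lvl1: tbl 0x47, slot 14 ⇒ 0x4A007 (P1/RW1/US1/PS0)
  ✓ 0x4A2A2  — 2 lookups
#3 VA=0x2006629 (r,kernel):
  lvl0: tbl 0x38, slot 16 ⇒ 0x4C007 (P1/RW1/US1/PS0)
  lvl1: tbl 0x4C, slot 6 ⇒ 0x4F007 (P1/RW1/US1/PS0)
  ✓ 0x4F629  — 2 lookups

Entries read for #2: 2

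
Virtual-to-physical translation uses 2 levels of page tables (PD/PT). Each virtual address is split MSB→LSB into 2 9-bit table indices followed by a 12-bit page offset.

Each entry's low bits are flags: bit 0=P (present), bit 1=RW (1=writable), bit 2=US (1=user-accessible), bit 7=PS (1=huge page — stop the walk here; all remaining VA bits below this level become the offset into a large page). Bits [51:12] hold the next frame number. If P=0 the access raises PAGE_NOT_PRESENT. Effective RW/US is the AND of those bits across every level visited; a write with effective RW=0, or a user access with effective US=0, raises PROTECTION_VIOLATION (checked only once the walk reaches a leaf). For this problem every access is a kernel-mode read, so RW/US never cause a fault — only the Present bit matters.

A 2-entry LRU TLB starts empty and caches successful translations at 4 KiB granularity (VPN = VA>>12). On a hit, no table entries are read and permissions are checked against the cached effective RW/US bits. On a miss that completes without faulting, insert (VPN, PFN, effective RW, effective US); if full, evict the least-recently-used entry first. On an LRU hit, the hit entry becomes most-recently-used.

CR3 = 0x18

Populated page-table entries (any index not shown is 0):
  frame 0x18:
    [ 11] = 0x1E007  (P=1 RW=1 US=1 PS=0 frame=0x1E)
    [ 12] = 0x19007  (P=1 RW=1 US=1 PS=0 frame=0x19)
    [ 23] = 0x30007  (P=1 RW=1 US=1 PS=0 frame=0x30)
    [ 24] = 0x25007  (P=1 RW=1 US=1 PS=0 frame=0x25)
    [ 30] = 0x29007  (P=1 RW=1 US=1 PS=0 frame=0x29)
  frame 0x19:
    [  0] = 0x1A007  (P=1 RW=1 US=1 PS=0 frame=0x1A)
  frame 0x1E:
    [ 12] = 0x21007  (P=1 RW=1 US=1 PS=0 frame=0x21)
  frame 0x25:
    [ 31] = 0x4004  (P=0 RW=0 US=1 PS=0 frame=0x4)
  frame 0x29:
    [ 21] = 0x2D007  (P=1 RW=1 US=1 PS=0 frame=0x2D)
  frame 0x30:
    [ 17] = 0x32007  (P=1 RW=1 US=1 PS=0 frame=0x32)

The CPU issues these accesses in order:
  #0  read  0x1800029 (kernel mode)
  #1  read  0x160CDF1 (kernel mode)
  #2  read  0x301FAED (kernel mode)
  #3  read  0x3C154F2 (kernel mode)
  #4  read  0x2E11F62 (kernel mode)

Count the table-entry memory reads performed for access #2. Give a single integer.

Walk each access:
#0 VA=0x1800029 (r,kernel):
  [0] read 0x18 idx=12: raw=0x19007 flags P=1 W=1 U=1 S=0
  [1] read 0x19 idx=0: raw=0x1A007 flags P=1 W=1 U=1 S=0
  → PA=0x1A029  (2 entries read)
#1 VA=0x160CDF1 (r,kernel):
  [0] read 0x18 idx=11: raw=0x1E007 flags P=1 W=1 U=1 S=0
  [1] read 0x1E idx=12: raw=0x21007 flags P=1 W=1 U=1 S=0
  → PA=0x21DF1  (2 entries read)
#2 VA=0x301FAED (r,kernel):
  [0] read 0x18 idx=24: raw=0x25007 flags P=1 W=1 U=1 S=0
  [1] read 0x25 idx=31: raw=0x4004 flags P=0 W=0 U=1 S=0
  → PAGE_NOT_PRESENT  (2 entries read)
#3 VA=0x3C154F2 (r,kernel):
  [0] read 0x18 idx=30: raw=0x29007 flags P=1 W=1 U=1 S=0
  [1] read 0x29 idx=21: raw=0x2D007 flags P=1 W=1 U=1 S=0
  → PA=0x2D4F2  (2 entries read)
#4 VA=0x2E11F62 (r,kernel):
  [0] read 0x18 idx=23: raw=0x30007 flags P=1 W=1 U=1 S=0
  [1] read 0x30 idx=17: raw=0x32007 flags P=1 W=1 U=1 S=0
  → PA=0x32F62  (2 entries read)

Entries read for #2: 2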